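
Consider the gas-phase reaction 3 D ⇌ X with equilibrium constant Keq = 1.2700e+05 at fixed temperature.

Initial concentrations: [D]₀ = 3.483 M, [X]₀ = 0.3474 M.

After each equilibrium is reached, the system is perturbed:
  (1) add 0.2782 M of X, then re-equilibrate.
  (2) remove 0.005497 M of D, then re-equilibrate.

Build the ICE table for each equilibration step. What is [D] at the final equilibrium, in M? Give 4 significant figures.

[D]_eq = 0.0241 M

Q₀ = 0.008222 vs Keq = 1.2700e+05 ⇒ Q<K, forward
Step 1:
                  D         X
  I           3.483    0.3474
  C           -3.46     1.153
  E         0.02278     1.501
  solve Keq expr → x = 1.153; check Q = 1.2700e+05
Then add 0.2782 M of X.
Step 2:
                  D         X
  I         0.02278     1.779
  C        0.001326 -4.4214e-04
  E          0.0241     1.779
  solve Keq expr → x = -4.4214e-04; check Q = 1.2700e+05
Then remove 0.005497 M of D.
Step 3:
                  D         X
  I         0.01861     1.779
  C        0.005489  -0.00183
  E          0.0241     1.777
  solve Keq expr → x = -0.00183; check Q = 1.2700e+05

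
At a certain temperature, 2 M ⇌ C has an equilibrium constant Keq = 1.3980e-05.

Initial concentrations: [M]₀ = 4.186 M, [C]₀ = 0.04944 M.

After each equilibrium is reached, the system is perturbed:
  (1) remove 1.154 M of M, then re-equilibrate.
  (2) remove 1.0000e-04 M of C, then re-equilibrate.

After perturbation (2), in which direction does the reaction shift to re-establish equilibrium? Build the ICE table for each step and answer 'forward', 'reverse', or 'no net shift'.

Direction: forward

Q₀ = 0.002821 vs Keq = 1.3980e-05 ⇒ Q>K, reverse
Step 1:
                   M          C
  Initial      4.186    0.04944
  Change     0.09837   -0.04918
  Equil        4.284 2.5661e-04
  solve Keq expr → x = -0.04918; check Q = 1.3980e-05
Then remove 1.154 M of M.
Step 2:
                   M          C
  Initial       3.13 2.5661e-04
  Change  2.3920e-04 -1.1960e-04
  Equil        3.131 1.3701e-04
  solve Keq expr → x = -1.1960e-04; check Q = 1.3980e-05
Then remove 1.0000e-04 M of C.
Step 3:
                   M          C
  Initial      3.131 3.7014e-05
  Change  -1.9996e-04 9.9982e-05
  Equil         3.13 1.3700e-04
  solve Keq expr → x = 9.9982e-05; check Q = 1.3980e-05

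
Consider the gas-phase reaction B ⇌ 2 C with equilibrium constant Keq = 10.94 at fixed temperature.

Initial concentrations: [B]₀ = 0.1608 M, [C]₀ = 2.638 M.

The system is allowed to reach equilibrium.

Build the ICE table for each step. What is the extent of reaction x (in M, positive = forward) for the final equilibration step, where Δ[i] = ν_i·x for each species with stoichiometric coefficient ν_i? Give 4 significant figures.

Q₀ = 43.28 vs Keq = 10.94 ⇒ Q>K, reverse
Step 1:
                  B         C
  init       0.1608     2.638
  Δ          0.2539   -0.5079
  eq         0.4147      2.13
  solve Keq expr → x = -0.2539; check Q = 10.94

x = -0.2539 M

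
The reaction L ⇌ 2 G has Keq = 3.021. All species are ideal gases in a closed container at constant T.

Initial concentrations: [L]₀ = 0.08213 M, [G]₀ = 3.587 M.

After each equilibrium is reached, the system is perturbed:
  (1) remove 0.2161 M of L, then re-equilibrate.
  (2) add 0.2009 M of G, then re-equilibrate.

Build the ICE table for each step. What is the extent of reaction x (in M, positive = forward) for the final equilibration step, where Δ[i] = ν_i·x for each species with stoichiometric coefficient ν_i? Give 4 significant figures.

Q₀ = 156.7 vs Keq = 3.021 ⇒ Q>K, reverse
Step 1:
                  L         G
  I         0.08213     3.587
  C          0.9225    -1.845
  E           1.005     1.742
  solve Keq expr → x = -0.9225; check Q = 3.021
Then remove 0.2161 M of L.
Step 2:
                  L         G
  I          0.7885     1.742
  C         0.06716   -0.1343
  E          0.8556     1.608
  solve Keq expr → x = -0.06716; check Q = 3.021
Then add 0.2009 M of G.
Step 3:
                  L         G
  I          0.8556     1.809
  C         0.06877   -0.1375
  E          0.9244     1.671
  solve Keq expr → x = -0.06877; check Q = 3.021

x = -0.06877 M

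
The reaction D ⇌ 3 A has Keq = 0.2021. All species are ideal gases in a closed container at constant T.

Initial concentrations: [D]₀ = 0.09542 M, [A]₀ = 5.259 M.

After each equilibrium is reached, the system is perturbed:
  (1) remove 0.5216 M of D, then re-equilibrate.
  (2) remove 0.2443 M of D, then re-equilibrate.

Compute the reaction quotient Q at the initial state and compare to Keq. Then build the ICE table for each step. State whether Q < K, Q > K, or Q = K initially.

Q₀ = 1524 vs Keq = 0.2021 ⇒ Q>K, reverse
Step 1:
                    D           A
  Initial     0.09542       5.259
  Change        1.523       -4.57
  Equil         1.619       0.689
  solve Keq expr → x = -1.523; check Q = 0.2021
Then remove 0.5216 M of D.
Step 2:
                    D           A
  Initial       1.097       0.689
  Change      0.02633    -0.07898
  Equil         1.123      0.6101
  solve Keq expr → x = -0.02633; check Q = 0.2021
Then remove 0.2443 M of D.
Step 3:
                    D           A
  Initial      0.8792      0.6101
  Change      0.01491    -0.04472
  Equil        0.8941      0.5653
  solve Keq expr → x = -0.01491; check Q = 0.2021

Q₀ = 1524; Q > K (proceeds reverse)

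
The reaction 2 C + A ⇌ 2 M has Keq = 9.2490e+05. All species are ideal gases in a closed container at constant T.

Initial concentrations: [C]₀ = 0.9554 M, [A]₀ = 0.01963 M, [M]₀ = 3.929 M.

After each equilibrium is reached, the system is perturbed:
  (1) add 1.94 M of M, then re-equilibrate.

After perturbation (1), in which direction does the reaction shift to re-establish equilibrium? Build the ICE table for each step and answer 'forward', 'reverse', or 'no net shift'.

Direction: reverse

Q₀ = 861.5 vs Keq = 9.2490e+05 ⇒ Q<K, forward
Step 1:
                  C         A         M
  Initial    0.9554   0.01963     3.929
  Change   -0.03922  -0.01961   0.03922
  Equil      0.9162 2.0283e-05     3.968
  solve Keq expr → x = 0.01961; check Q = 9.2490e+05
Then add 1.94 M of M.
Step 2:
                  C         A         M
  Initial    0.9162 2.0283e-05     5.908
  Change  4.9349e-05 2.4674e-05 -4.9349e-05
  Equil      0.9162 4.4958e-05     5.908
  solve Keq expr → x = -2.4674e-05; check Q = 9.2490e+05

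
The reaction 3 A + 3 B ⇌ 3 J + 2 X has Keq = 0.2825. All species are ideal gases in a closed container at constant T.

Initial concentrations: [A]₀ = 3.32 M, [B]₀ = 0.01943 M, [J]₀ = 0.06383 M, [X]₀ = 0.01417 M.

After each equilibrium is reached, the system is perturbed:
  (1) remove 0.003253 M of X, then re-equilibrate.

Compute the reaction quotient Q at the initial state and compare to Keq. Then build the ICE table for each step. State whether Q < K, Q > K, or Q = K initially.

Q₀ = 1.9453e-04 vs Keq = 0.2825 ⇒ Q<K, forward
Step 1:
                  A         B         J         X
  I            3.32   0.01943   0.06383   0.01417
  C        -0.01627  -0.01627   0.01627   0.01085
  E           3.304  0.003161    0.0801   0.02502
  solve Keq expr → x = 0.005423; check Q = 0.2825
Then remove 0.003253 M of X.
Step 2:
                  A         B         J         X
  I           3.304  0.003161    0.0801   0.02176
  C       -2.5580e-04 -2.5580e-04 2.5580e-04 1.7054e-04
  E           3.303  0.002905   0.08036   0.02193
  solve Keq expr → x = 8.5268e-05; check Q = 0.2825

Q₀ = 1.9453e-04; Q < K (proceeds forward)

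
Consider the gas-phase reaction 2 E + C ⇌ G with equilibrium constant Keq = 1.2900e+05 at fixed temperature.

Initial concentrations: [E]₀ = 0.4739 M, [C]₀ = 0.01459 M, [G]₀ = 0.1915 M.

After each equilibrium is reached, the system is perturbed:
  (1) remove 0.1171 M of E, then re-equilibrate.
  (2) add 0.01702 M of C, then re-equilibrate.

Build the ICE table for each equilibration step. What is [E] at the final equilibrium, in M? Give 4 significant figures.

[E]_eq = 0.2936 M

Q₀ = 58.44 vs Keq = 1.2900e+05 ⇒ Q<K, forward
Step 1:
                   E          C          G
  Initial     0.4739    0.01459     0.1915
  Change    -0.02916   -0.01458    0.01458
  Equil       0.4447 8.0769e-06     0.2061
  solve Keq expr → x = 0.01458; check Q = 1.2900e+05
Then remove 0.1171 M of E.
Step 2:
                   E          C          G
  Initial     0.3276 8.0769e-06     0.2061
  Change  1.3607e-05 6.8035e-06 -6.8035e-06
  Equil       0.3276 1.4880e-05     0.2061
  solve Keq expr → x = -6.8035e-06; check Q = 1.2900e+05
Then add 0.01702 M of C.
Step 3:
                   E          C          G
  Initial     0.3276    0.01703     0.2061
  Change    -0.03403   -0.01701    0.01701
  Equil       0.2936 2.0059e-05     0.2231
  solve Keq expr → x = 0.01701; check Q = 1.2900e+05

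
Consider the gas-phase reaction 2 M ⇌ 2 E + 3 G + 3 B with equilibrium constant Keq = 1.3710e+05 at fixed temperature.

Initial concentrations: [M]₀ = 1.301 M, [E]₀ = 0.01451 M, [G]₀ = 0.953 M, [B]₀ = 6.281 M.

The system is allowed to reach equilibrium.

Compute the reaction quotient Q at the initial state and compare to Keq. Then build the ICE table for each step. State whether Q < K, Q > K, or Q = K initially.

Q₀ = 0.02668; Q < K (proceeds forward)

Q₀ = 0.02668 vs Keq = 1.3710e+05 ⇒ Q<K, forward
Step 1:
                    M           E           G           B
  I             1.301     0.01451       0.953       6.281
  C            -1.048       1.048       1.572       1.572
  E            0.2532       1.062       2.525       7.853
  solve Keq expr → x = 0.5239; check Q = 1.3710e+05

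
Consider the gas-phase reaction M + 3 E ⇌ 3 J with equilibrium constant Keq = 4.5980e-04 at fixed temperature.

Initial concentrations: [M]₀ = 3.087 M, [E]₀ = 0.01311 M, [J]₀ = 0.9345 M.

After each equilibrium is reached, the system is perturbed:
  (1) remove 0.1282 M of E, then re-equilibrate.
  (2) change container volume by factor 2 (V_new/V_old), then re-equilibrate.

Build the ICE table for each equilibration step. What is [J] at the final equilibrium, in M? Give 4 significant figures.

[J]_eq = 0.03448 M

Q₀ = 1.1733e+05 vs Keq = 4.5980e-04 ⇒ Q>K, reverse
Step 1:
                   M          E          J
  Initial      3.087    0.01311     0.9345
  Change      0.2788     0.8363    -0.8363
  Equil        3.366     0.8494    0.09825
  solve Keq expr → x = -0.2788; check Q = 4.5980e-04
Then remove 0.1282 M of E.
Step 2:
                   M          E          J
  Initial      3.366     0.7212    0.09825
  Change    0.004419    0.01326   -0.01326
  Equil         3.37     0.7344    0.08499
  solve Keq expr → x = -0.004419; check Q = 4.5980e-04
Then change container volume by factor 2 (V_new/V_old).
Step 3:
                   M          E          J
  Initial      1.685     0.3672    0.04249
  Change    0.002671   0.008012  -0.008012
  Equil        1.688     0.3752    0.03448
  solve Keq expr → x = -0.002671; check Q = 4.5980e-04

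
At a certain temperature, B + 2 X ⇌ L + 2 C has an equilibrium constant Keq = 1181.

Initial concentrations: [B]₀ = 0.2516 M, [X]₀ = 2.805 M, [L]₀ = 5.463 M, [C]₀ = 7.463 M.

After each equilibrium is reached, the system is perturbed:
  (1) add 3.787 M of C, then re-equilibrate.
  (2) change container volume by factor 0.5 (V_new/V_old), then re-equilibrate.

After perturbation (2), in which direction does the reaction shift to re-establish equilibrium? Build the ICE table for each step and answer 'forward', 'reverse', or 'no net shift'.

Direction: no net shift

Q₀ = 153.7 vs Keq = 1181 ⇒ Q<K, forward
Step 1:
                    B           X           L           C
  init         0.2516       2.805       5.463       7.463
  Δ           -0.2003     -0.4006      0.2003      0.4006
  eq          0.05129       2.404       5.663       7.864
  solve Keq expr → x = 0.2003; check Q = 1181
Then add 3.787 M of C.
Step 2:
                    B           X           L           C
  init        0.05129       2.404       5.663       11.65
  Δ           0.04985     0.09969    -0.04985    -0.09969
  eq           0.1011       2.504       5.613       11.55
  solve Keq expr → x = -0.04985; check Q = 1181
Then change container volume by factor 0.5 (V_new/V_old).
Step 3:
                    B           X           L           C
  init         0.2023       5.008       11.23        23.1
  Δ                 0           0           0           0
  eq           0.2023       5.008       11.23        23.1
  solve Keq expr → x = 0; check Q = 1181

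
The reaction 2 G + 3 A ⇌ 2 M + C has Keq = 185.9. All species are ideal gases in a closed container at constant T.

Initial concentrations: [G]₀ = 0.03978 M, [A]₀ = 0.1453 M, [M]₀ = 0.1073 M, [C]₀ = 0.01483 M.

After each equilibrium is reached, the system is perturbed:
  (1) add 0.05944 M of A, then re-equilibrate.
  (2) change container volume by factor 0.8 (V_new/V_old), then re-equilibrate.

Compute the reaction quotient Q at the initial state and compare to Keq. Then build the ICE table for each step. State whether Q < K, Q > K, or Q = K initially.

Q₀ = 35.17; Q < K (proceeds forward)

Q₀ = 35.17 vs Keq = 185.9 ⇒ Q<K, forward
Step 1:
                  G         A         M         C
  Initial   0.03978    0.1453    0.1073   0.01483
  Change   -0.01199  -0.01798   0.01199  0.005994
  Equil     0.02779    0.1273    0.1193   0.02082
  solve Keq expr → x = 0.005994; check Q = 185.9
Then add 0.05944 M of A.
Step 2:
                  G         A         M         C
  Initial   0.02779    0.1868    0.1193   0.02082
  Change  -0.007788  -0.01168  0.007788  0.003894
  Equil        0.02    0.1751    0.1271   0.02472
  solve Keq expr → x = 0.003894; check Q = 185.9
Then change container volume by factor 0.8 (V_new/V_old).
Step 3:
                  G         A         M         C
  Initial     0.025    0.2188    0.1588    0.0309
  Change   -0.00331 -0.004965   0.00331  0.001655
  Equil     0.02169    0.2139    0.1622   0.03255
  solve Keq expr → x = 0.001655; check Q = 185.9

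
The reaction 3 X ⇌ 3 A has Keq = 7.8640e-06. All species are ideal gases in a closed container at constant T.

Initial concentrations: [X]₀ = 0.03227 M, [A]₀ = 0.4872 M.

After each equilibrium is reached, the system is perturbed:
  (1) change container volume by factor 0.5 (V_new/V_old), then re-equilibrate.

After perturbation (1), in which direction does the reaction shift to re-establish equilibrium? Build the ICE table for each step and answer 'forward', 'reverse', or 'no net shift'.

Q₀ = 3441 vs Keq = 7.8640e-06 ⇒ Q>K, reverse
Step 1:
                   X          A
  init       0.03227     0.4872
  Δ           0.4771    -0.4771
  eq          0.5093    0.01013
  solve Keq expr → x = -0.159; check Q = 7.8640e-06
Then change container volume by factor 0.5 (V_new/V_old).
Step 2:
                   X          A
  init         1.019    0.02026
  Δ                0          0
  eq           1.019    0.02026
  solve Keq expr → x = 0; check Q = 7.8640e-06

Direction: no net shift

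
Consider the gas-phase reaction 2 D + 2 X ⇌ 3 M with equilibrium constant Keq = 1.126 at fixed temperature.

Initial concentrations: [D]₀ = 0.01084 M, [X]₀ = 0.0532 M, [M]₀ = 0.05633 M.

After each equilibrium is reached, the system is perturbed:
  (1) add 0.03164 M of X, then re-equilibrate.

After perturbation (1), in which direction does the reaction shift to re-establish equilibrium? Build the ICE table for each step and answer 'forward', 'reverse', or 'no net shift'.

Direction: forward

Q₀ = 537.4 vs Keq = 1.126 ⇒ Q>K, reverse
Step 1:
                   D          X          M
  init       0.01084     0.0532    0.05633
  Δ           0.0241     0.0241   -0.03615
  eq         0.03494     0.0773    0.02018
  solve Keq expr → x = -0.01205; check Q = 1.126
Then add 0.03164 M of X.
Step 2:
                   D          X          M
  init       0.03494     0.1089    0.02018
  Δ        -0.002425  -0.002425   0.003638
  eq         0.03252     0.1065    0.02382
  solve Keq expr → x = 0.001213; check Q = 1.126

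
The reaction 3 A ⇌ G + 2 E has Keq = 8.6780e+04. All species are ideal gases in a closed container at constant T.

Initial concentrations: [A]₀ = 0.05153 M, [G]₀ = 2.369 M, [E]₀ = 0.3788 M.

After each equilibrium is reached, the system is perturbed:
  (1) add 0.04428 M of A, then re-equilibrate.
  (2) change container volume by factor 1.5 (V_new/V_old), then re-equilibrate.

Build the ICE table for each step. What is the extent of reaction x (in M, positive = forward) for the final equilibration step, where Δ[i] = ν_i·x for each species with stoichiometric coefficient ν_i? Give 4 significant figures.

Q₀ = 2484 vs Keq = 8.6780e+04 ⇒ Q<K, forward
Step 1:
                  A         G         E
  init      0.05153     2.369    0.3788
  Δ         -0.0351    0.0117    0.0234
  eq        0.01643     2.381    0.4022
  solve Keq expr → x = 0.0117; check Q = 8.6780e+04
Then add 0.04428 M of A.
Step 2:
                  A         G         E
  init      0.06071     2.381    0.4022
  Δ        -0.04347   0.01449   0.02898
  eq        0.01725     2.395    0.4312
  solve Keq expr → x = 0.01449; check Q = 8.6780e+04
Then change container volume by factor 1.5 (V_new/V_old).
Step 3:
                  A         G         E
  init       0.0115     1.597    0.2874
  Δ               0         0         0
  eq         0.0115     1.597    0.2874
  solve Keq expr → x = 0; check Q = 8.6780e+04

x = 0 M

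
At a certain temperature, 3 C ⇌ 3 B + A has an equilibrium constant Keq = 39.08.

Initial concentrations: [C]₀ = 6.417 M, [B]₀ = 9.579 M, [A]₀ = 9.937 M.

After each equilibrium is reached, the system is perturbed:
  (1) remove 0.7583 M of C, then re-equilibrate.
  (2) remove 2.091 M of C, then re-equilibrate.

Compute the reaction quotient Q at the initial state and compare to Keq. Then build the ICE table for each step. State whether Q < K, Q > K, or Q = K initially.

Q₀ = 33.05; Q < K (proceeds forward)

Q₀ = 33.05 vs Keq = 39.08 ⇒ Q<K, forward
Step 1:
                    C           B           A
  Initial       6.417       9.579       9.937
  Change      -0.2046      0.2046     0.06821
  Equil         6.212       9.784       10.01
  solve Keq expr → x = 0.06821; check Q = 39.08
Then remove 0.7583 M of C.
Step 2:
                    C           B           A
  Initial       5.454       9.784       10.01
  Change       0.4458     -0.4458     -0.1486
  Equil           5.9       9.338       9.857
  solve Keq expr → x = -0.1486; check Q = 39.08
Then remove 2.091 M of C.
Step 3:
                    C           B           A
  Initial       3.809       9.338       9.857
  Change        1.237      -1.237     -0.4123
  Equil         5.046       8.101       9.444
  solve Keq expr → x = -0.4123; check Q = 39.08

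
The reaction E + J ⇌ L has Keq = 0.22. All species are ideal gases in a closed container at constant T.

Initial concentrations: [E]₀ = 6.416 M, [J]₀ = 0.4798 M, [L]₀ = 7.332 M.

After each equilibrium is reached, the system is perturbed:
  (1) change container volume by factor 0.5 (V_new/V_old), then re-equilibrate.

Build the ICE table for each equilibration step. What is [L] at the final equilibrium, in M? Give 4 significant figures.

Q₀ = 2.382 vs Keq = 0.22 ⇒ Q>K, reverse
Step 1:
                   E          J          L
  init         6.416     0.4798      7.332
  Δ            2.215      2.215     -2.215
  eq           8.631      2.695      5.117
  solve Keq expr → x = -2.215; check Q = 0.22
Then change container volume by factor 0.5 (V_new/V_old).
Step 2:
                   E          J          L
  init         17.26       5.39      10.23
  Δ           -1.834     -1.834      1.834
  eq           15.43      3.556      12.07
  solve Keq expr → x = 1.834; check Q = 0.22

[L]_eq = 12.07 M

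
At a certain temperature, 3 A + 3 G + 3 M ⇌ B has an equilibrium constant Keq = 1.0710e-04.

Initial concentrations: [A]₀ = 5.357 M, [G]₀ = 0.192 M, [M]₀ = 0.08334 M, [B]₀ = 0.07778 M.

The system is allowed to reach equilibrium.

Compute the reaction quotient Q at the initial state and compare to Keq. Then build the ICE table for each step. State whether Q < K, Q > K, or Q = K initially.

Q₀ = 123.5 vs Keq = 1.0710e-04 ⇒ Q>K, reverse
Step 1:
                  A         G         M         B
  I           5.357     0.192   0.08334   0.07778
  C          0.2332    0.2332    0.2332  -0.07773
  E            5.59    0.4252    0.3165 4.5621e-05
  solve Keq expr → x = -0.07773; check Q = 1.0710e-04

Q₀ = 123.5; Q > K (proceeds reverse)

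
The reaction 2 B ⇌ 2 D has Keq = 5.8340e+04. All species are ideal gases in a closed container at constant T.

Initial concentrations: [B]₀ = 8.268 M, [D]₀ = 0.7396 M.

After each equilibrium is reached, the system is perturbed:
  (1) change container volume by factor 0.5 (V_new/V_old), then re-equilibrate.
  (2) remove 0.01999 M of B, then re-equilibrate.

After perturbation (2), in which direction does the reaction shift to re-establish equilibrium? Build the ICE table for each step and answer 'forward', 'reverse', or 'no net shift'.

Direction: reverse

Q₀ = 0.008002 vs Keq = 5.8340e+04 ⇒ Q<K, forward
Step 1:
                  B         D
  I           8.268    0.7396
  C          -8.231     8.231
  E         0.03714      8.97
  solve Keq expr → x = 4.115; check Q = 5.8340e+04
Then change container volume by factor 0.5 (V_new/V_old).
Step 2:
                  B         D
  I         0.07428     17.94
  C               0         0
  E         0.07428     17.94
  solve Keq expr → x = 0; check Q = 5.8340e+04
Then remove 0.01999 M of B.
Step 3:
                  B         D
  I         0.05429     17.94
  C         0.01991  -0.01991
  E          0.0742     17.92
  solve Keq expr → x = -0.009954; check Q = 5.8340e+04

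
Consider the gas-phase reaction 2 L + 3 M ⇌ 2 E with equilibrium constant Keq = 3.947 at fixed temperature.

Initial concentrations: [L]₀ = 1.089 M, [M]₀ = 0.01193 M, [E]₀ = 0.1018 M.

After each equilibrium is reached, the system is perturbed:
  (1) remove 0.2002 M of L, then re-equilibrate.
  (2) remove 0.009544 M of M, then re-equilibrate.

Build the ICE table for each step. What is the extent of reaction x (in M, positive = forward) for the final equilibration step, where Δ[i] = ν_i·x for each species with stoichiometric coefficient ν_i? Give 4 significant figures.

Q₀ = 5147 vs Keq = 3.947 ⇒ Q>K, reverse
Step 1:
                  L         M         E
  I           1.089   0.01193    0.1018
  C         0.04755   0.07133  -0.04755
  E           1.137   0.08326   0.05425
  solve Keq expr → x = -0.02378; check Q = 3.947
Then remove 0.2002 M of L.
Step 2:
                  L         M         E
  I          0.9364   0.08326   0.05425
  C        0.004185  0.006277 -0.004185
  E          0.9405   0.08954   0.05006
  solve Keq expr → x = -0.002092; check Q = 3.947
Then remove 0.009544 M of M.
Step 3:
                  L         M         E
  I          0.9405   0.07999   0.05006
  C        0.003449  0.005174 -0.003449
  E           0.944   0.08517   0.04661
  solve Keq expr → x = -0.001725; check Q = 3.947

x = -0.001725 M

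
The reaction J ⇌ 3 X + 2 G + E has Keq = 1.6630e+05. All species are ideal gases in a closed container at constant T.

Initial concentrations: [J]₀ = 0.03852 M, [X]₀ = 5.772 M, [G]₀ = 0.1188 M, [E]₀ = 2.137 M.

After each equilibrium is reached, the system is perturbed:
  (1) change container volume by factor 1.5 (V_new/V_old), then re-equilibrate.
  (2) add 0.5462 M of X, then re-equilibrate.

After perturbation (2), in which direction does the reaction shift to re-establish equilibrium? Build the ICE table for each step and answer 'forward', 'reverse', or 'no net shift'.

Direction: reverse

Q₀ = 150.6 vs Keq = 1.6630e+05 ⇒ Q<K, forward
Step 1:
                   J          X          G          E
  Initial    0.03852      5.772     0.1188      2.137
  Change    -0.03842     0.1153    0.07684    0.03842
  Equil   1.0216e-04      5.887     0.1956      2.175
  solve Keq expr → x = 0.03842; check Q = 1.6630e+05
Then change container volume by factor 1.5 (V_new/V_old).
Step 2:
                   J          X          G          E
  Initial 6.8107e-05      3.925     0.1304       1.45
  Change  -5.9121e-05 1.7736e-04 1.1824e-04 5.9121e-05
  Equil   8.9867e-06      3.925     0.1305       1.45
  solve Keq expr → x = 5.9121e-05; check Q = 1.6630e+05
Then add 0.5462 M of X.
Step 3:
                   J          X          G          E
  Initial 8.9867e-06      4.471     0.1305       1.45
  Change  4.2961e-06 -1.2888e-05 -8.5923e-06 -4.2961e-06
  Equil   1.3283e-05      4.471     0.1305       1.45
  solve Keq expr → x = -4.2961e-06; check Q = 1.6630e+05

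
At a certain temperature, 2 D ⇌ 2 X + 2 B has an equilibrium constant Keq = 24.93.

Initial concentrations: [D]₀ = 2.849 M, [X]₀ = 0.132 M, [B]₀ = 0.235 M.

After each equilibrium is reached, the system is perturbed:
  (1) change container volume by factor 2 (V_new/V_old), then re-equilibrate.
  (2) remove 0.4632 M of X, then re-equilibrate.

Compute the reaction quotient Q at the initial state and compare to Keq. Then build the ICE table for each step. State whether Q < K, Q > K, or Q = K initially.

Q₀ = 1.1855e-04; Q < K (proceeds forward)

Q₀ = 1.1855e-04 vs Keq = 24.93 ⇒ Q<K, forward
Step 1:
                  D         X         B
  I           2.849     0.132     0.235
  C          -1.943     1.943     1.943
  E          0.9055     2.075     2.178
  solve Keq expr → x = 0.9717; check Q = 24.93
Then change container volume by factor 2 (V_new/V_old).
Step 2:
                  D         X         B
  I          0.4528     1.038     1.089
  C         -0.1554    0.1554    0.1554
  E          0.2974     1.193     1.245
  solve Keq expr → x = 0.07768; check Q = 24.93
Then remove 0.4632 M of X.
Step 3:
                  D         X         B
  I          0.2974    0.7299     1.245
  C        -0.08178   0.08178   0.08178
  E          0.2156    0.8117     1.326
  solve Keq expr → x = 0.04089; check Q = 24.93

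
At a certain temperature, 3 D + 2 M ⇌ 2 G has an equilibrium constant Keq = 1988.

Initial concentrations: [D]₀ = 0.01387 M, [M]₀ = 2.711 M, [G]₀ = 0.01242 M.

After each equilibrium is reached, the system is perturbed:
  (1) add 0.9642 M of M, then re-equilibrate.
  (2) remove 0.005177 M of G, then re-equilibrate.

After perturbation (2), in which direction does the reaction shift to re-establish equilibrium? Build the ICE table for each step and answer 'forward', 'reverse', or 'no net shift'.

Direction: forward

Q₀ = 7.866 vs Keq = 1988 ⇒ Q<K, forward
Step 1:
                  D         M         G
  I         0.01387     2.711   0.01242
  C        -0.01088 -0.007256  0.007256
  E        0.002987     2.704   0.01968
  solve Keq expr → x = 0.003628; check Q = 1988
Then add 0.9642 M of M.
Step 2:
                  D         M         G
  I        0.002987     3.668   0.01968
  C       -5.2076e-04 -3.4717e-04 3.4717e-04
  E        0.002466     3.668   0.02002
  solve Keq expr → x = 1.7359e-04; check Q = 1988
Then remove 0.005177 M of G.
Step 3:
                  D         M         G
  I        0.002466     3.668   0.01485
  C       -4.2039e-04 -2.8026e-04 2.8026e-04
  E        0.002045     3.667   0.01513
  solve Keq expr → x = 1.4013e-04; check Q = 1988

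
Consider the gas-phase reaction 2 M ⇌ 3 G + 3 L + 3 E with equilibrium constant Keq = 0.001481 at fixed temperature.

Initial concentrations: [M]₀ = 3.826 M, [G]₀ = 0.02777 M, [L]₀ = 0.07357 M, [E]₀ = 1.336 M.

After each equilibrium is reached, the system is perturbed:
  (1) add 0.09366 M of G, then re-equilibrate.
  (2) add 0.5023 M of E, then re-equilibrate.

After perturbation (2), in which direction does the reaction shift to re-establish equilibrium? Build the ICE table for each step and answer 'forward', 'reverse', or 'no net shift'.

Q₀ = 1.3892e-09 vs Keq = 0.001481 ⇒ Q<K, forward
Step 1:
                  M         G         L         E
  init        3.826   0.02777   0.07357     1.336
  Δ         -0.2323    0.3484    0.3484    0.3484
  eq          3.594    0.3762     0.422     1.684
  solve Keq expr → x = 0.1161; check Q = 0.001481
Then add 0.09366 M of G.
Step 2:
                  M         G         L         E
  init        3.594    0.4699     0.422     1.684
  Δ         0.02723  -0.04084  -0.04084  -0.04084
  eq          3.621     0.429    0.3812     1.644
  solve Keq expr → x = -0.01361; check Q = 0.001481
Then add 0.5023 M of E.
Step 3:
                  M         G         L         E
  init        3.621     0.429    0.3812     2.146
  Δ         0.03038  -0.04557  -0.04557  -0.04557
  eq          3.651    0.3835    0.3356       2.1
  solve Keq expr → x = -0.01519; check Q = 0.001481

Direction: reverse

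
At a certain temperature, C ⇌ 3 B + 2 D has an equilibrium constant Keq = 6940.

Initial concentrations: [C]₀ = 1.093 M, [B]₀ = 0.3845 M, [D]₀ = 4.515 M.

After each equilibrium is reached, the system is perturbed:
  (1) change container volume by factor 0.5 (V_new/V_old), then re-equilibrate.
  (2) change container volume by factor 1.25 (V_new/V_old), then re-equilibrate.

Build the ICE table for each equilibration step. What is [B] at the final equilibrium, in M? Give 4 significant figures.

[B]_eq = 3.796 M

Q₀ = 1.06 vs Keq = 6940 ⇒ Q<K, forward
Step 1:
                   C          B          D
  I            1.093     0.3845      4.515
  C          -0.9151      2.745       1.83
  E           0.1779       3.13      6.345
  solve Keq expr → x = 0.9151; check Q = 6940
Then change container volume by factor 0.5 (V_new/V_old).
Step 2:
                   C          B          D
  I           0.3558       6.26      12.69
  C           0.7644     -2.293     -1.529
  E             1.12      3.966      11.16
  solve Keq expr → x = -0.7644; check Q = 6940
Then change container volume by factor 1.25 (V_new/V_old).
Step 3:
                   C          B          D
  I           0.8962      3.173      8.929
  C          -0.2077     0.6232     0.4154
  E           0.6884      3.796      9.345
  solve Keq expr → x = 0.2077; check Q = 6940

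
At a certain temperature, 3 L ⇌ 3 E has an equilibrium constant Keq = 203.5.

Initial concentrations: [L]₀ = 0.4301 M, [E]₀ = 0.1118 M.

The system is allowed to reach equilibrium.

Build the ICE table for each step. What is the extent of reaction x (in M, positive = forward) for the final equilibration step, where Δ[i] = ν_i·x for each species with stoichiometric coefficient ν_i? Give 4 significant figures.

x = 0.1171 M

Q₀ = 0.01756 vs Keq = 203.5 ⇒ Q<K, forward
Step 1:
                   L          E
  init        0.4301     0.1118
  Δ          -0.3514     0.3514
  eq         0.07874     0.4632
  solve Keq expr → x = 0.1171; check Q = 203.5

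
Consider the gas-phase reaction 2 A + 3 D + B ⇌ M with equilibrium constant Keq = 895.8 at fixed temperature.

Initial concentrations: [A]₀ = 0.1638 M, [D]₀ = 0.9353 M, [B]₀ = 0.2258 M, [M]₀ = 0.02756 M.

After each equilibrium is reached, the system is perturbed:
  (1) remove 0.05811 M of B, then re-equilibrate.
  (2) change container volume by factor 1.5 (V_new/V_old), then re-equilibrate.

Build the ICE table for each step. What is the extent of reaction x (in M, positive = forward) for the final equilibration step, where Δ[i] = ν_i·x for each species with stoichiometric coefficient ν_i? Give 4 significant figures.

Q₀ = 5.56 vs Keq = 895.8 ⇒ Q<K, forward
Step 1:
                    A           D           B           M
  init         0.1638      0.9353      0.2258     0.02756
  Δ           -0.1253      -0.188    -0.06267     0.06267
  eq          0.03846      0.7473      0.1631     0.09023
  solve Keq expr → x = 0.06267; check Q = 895.8
Then remove 0.05811 M of B.
Step 2:
                    A           D           B           M
  init        0.03846      0.7473       0.105     0.09023
  Δ          0.006864      0.0103    0.003432   -0.003432
  eq          0.04533      0.7576      0.1085      0.0868
  solve Keq expr → x = -0.003432; check Q = 895.8
Then change container volume by factor 1.5 (V_new/V_old).
Step 3:
                    A           D           B           M
  init        0.03022      0.5051      0.0723     0.05786
  Δ           0.02837     0.04256     0.01419    -0.01419
  eq          0.05859      0.5476     0.08649     0.04368
  solve Keq expr → x = -0.01419; check Q = 895.8

x = -0.01419 M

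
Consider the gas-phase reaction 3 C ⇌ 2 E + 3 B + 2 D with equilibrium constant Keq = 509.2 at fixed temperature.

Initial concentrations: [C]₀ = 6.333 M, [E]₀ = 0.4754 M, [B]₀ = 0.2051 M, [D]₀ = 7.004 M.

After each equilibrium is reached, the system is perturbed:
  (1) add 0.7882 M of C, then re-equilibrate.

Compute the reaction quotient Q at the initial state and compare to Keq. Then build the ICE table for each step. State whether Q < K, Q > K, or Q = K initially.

Q₀ = 3.7660e-04 vs Keq = 509.2 ⇒ Q<K, forward
Step 1:
                   C          E          B          D
  init         6.333     0.4754     0.2051      7.004
  Δ           -3.056      2.038      3.056      2.038
  eq           3.277      2.513      3.262      9.042
  solve Keq expr → x = 1.019; check Q = 509.2
Then add 0.7882 M of C.
Step 2:
                   C          E          B          D
  init         4.065      2.513      3.262      9.042
  Δ          -0.2806      0.187     0.2806      0.187
  eq           3.784        2.7      3.542      9.229
  solve Keq expr → x = 0.09352; check Q = 509.2

Q₀ = 3.7660e-04; Q < K (proceeds forward)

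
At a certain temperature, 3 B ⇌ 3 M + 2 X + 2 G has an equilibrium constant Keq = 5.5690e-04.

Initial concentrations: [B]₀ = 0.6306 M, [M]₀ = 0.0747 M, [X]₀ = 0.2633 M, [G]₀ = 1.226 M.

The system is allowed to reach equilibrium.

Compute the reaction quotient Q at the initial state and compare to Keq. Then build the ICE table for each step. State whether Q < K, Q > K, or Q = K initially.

Q₀ = 1.7321e-04; Q < K (proceeds forward)

Q₀ = 1.7321e-04 vs Keq = 5.5690e-04 ⇒ Q<K, forward
Step 1:
                   B          M          X          G
  Initial     0.6306     0.0747     0.2633      1.226
  Change    -0.02575    0.02575    0.01717    0.01717
  Equil       0.6048     0.1005     0.2805      1.243
  solve Keq expr → x = 0.008584; check Q = 5.5690e-04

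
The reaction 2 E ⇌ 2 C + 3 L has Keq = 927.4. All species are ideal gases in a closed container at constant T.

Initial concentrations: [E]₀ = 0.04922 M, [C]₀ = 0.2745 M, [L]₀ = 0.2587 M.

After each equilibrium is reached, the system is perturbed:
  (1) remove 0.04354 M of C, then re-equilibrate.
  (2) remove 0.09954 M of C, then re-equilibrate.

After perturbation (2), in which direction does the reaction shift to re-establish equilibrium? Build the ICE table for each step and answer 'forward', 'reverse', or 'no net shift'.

Direction: forward

Q₀ = 0.5385 vs Keq = 927.4 ⇒ Q<K, forward
Step 1:
                    E           C           L
  Initial     0.04922      0.2745      0.2587
  Change     -0.04722     0.04722     0.07083
  Equil      0.001998      0.3217      0.3295
  solve Keq expr → x = 0.02361; check Q = 927.4
Then remove 0.04354 M of C.
Step 2:
                    E           C           L
  Initial    0.001998      0.2782      0.3295
  Change  -2.6567e-04  2.6567e-04  3.9851e-04
  Equil      0.001733      0.2784      0.3299
  solve Keq expr → x = 1.3284e-04; check Q = 927.4
Then remove 0.09954 M of C.
Step 3:
                    E           C           L
  Initial    0.001733      0.1789      0.3299
  Change  -6.1098e-04  6.1098e-04  9.1647e-04
  Equil      0.001122      0.1795      0.3308
  solve Keq expr → x = 3.0549e-04; check Q = 927.4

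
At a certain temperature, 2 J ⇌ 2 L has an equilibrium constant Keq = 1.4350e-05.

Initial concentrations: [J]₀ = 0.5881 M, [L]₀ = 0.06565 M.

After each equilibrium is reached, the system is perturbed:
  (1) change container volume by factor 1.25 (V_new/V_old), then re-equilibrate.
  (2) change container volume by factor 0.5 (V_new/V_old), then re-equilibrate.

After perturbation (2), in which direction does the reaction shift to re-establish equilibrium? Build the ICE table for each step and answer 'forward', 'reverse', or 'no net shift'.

Direction: no net shift

Q₀ = 0.01246 vs Keq = 1.4350e-05 ⇒ Q>K, reverse
Step 1:
                   J          L
  I           0.5881    0.06565
  C          0.06318   -0.06318
  E           0.6513   0.002467
  solve Keq expr → x = -0.03159; check Q = 1.4350e-05
Then change container volume by factor 1.25 (V_new/V_old).
Step 2:
                   J          L
  I            0.521   0.001974
  C                0          0
  E            0.521   0.001974
  solve Keq expr → x = 0; check Q = 1.4350e-05
Then change container volume by factor 0.5 (V_new/V_old).
Step 3:
                   J          L
  I            1.042   0.003947
  C                0          0
  E            1.042   0.003947
  solve Keq expr → x = 0; check Q = 1.4350e-05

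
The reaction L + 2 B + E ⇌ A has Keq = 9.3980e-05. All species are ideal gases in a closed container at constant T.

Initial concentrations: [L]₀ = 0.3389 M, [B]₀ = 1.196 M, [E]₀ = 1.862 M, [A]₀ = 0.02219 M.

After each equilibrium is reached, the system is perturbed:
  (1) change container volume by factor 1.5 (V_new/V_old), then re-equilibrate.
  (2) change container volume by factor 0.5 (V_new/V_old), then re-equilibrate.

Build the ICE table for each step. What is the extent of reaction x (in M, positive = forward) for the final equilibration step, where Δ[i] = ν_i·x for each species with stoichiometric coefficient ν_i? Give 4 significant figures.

Q₀ = 0.02458 vs Keq = 9.3980e-05 ⇒ Q>K, reverse
Step 1:
                   L          B          E          A
  Initial     0.3389      1.196      1.862    0.02219
  Change     0.02209    0.04418    0.02209   -0.02209
  Equil        0.361       1.24      1.884 9.8312e-05
  solve Keq expr → x = -0.02209; check Q = 9.3980e-05
Then change container volume by factor 1.5 (V_new/V_old).
Step 2:
                   L          B          E          A
  Initial     0.2407     0.8268      1.256 6.5541e-05
  Change  4.6113e-05 9.2226e-05 4.6113e-05 -4.6113e-05
  Equil       0.2407     0.8269      1.256 1.9428e-05
  solve Keq expr → x = -4.6113e-05; check Q = 9.3980e-05
Then change container volume by factor 0.5 (V_new/V_old).
Step 3:
                   L          B          E          A
  Initial     0.4814      1.654      2.512 3.8857e-05
  Change  -2.7158e-04 -5.4317e-04 -2.7158e-04 2.7158e-04
  Equil       0.4811      1.653      2.512 3.1044e-04
  solve Keq expr → x = 2.7158e-04; check Q = 9.3980e-05

x = 2.7158e-04 M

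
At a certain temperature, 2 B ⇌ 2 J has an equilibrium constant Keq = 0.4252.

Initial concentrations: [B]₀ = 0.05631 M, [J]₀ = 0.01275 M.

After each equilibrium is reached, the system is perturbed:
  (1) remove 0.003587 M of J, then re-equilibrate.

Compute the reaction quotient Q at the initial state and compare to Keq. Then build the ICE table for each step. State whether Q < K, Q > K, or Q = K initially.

Q₀ = 0.05127; Q < K (proceeds forward)

Q₀ = 0.05127 vs Keq = 0.4252 ⇒ Q<K, forward
Step 1:
                  B         J
  init      0.05631   0.01275
  Δ        -0.01451   0.01451
  eq         0.0418   0.02726
  solve Keq expr → x = 0.007254; check Q = 0.4252
Then remove 0.003587 M of J.
Step 2:
                  B         J
  init       0.0418   0.02367
  Δ       -0.002171  0.002171
  eq        0.03963   0.02584
  solve Keq expr → x = 0.001086; check Q = 0.4252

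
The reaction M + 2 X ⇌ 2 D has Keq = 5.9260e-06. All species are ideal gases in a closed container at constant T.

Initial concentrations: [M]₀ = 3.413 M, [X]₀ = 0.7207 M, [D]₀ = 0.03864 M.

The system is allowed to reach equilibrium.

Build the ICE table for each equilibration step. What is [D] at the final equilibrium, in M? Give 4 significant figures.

[D]_eq = 0.003408 M

Q₀ = 8.4223e-04 vs Keq = 5.9260e-06 ⇒ Q>K, reverse
Step 1:
                  M         X         D
  Initial     3.413    0.7207   0.03864
  Change    0.01762   0.03523  -0.03523
  Equil       3.431    0.7559  0.003408
  solve Keq expr → x = -0.01762; check Q = 5.9260e-06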